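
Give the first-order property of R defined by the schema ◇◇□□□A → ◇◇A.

∀x ∀y (xR²y → ∃w (yR³w ∧ xR²w))

This is a Sahlqvist (Geach-type) schema ◇^2□^3A → □^0◇^2A.
Minimal-valuation argument: fix x; take any y with xR^2y and any z with xR^0z. Set V(A) to the set of worlds R-reachable from y in exactly 3 steps. Then □^3A holds at y, so the antecedent holds at x; validity forces ◇^2A at z, giving a w with zR^2w and yR^3w.
First-order correspondent: ∀x ∀y (xR²y → ∃w (yR³w ∧ xR²w)).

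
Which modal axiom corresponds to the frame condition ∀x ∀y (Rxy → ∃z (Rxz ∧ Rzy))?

A defining formula is □□s → □s (the C4 axiom).

□□s → □s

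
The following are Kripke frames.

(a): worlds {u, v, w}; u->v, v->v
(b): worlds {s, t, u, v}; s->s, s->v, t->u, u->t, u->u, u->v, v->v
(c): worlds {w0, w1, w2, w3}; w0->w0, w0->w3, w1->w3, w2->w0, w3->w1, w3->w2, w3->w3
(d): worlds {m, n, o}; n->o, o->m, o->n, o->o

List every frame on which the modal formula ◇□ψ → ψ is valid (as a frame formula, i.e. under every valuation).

none

This is the axiom for symmetry; its first-order frame correspondent is ∀x ∀y (Rxy → Ryx).
(a): fails — Ruv but not Rvu.
(b): fails — Ruv but not Rvu.
(c): fails — Rw3w2 but not Rw2w3.
(d): fails — Rom but not Rmo.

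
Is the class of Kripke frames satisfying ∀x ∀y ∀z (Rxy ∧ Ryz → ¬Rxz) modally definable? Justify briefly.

No — not modally definable

If a class were modally definable it would be closed under surjective bounded morphisms (Goldblatt–Thomason).
The 5-cycle (worlds s,t,u,v,w with s→t→u→v→w→s) is intransitive. Mapping every world to a single reflexive point • is a surjective bounded morphism; the reflexive point is not intransitive (R••∧R•• but R••).
Hence intransitivity is not modally definable.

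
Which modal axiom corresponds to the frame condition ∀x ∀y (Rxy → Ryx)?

The condition is symmetry. The B schema q → □◇q defines it.
Suppose q→□◇q is valid. Take Rxy and set V(q)={x}. Then q at x, so □◇q at x, so ◇q at y, so some z with Ryz has q; z=x, i.e. Ryx.

q → □◇q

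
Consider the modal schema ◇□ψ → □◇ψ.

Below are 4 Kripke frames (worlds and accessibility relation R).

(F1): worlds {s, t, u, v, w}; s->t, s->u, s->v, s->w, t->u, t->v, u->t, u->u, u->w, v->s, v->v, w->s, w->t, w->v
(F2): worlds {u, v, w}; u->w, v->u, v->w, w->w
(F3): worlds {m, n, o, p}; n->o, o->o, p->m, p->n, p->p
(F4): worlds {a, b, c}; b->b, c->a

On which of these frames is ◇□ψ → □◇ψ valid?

(F2)

Frame correspondent (Sahlqvist): ∀x ∀y ∀z (Rxy ∧ Rxz → ∃w (Ryw ∧ Rzw)) — i.e. convergence.
(F1): fails — Rsv and Rsu but v and u have no common successor.
(F2): satisfies the condition.
(F3): fails — Rpn and Rpm but n and m have no common successor.
(F4): fails — Rca and Rca but a and a have no common successor.
Valid on: (F2).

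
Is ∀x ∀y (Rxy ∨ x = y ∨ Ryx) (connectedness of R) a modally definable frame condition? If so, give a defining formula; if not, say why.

Not modally definable

Any modally definable frame class is closed under disjoint unions.
Take 2 disjoint single-world reflexive frames: each is trivially connected, but their disjoint union has 2 worlds with no edge between distinct components, so it is not connected.
So no modal formula (or set of formulas) defines exactly the connected frames.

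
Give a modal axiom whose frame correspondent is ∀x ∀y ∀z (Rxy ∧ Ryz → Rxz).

This is transitivity; the standard corresponding axiom is 4: □q → □□q.
Suppose □q→□□q is valid. Take Rxy, Ryz and set V(q)={w : Rxw}. Then □q at x, so □□q at x, so □q at y, so q at z, i.e. Rxz.

□q → □□q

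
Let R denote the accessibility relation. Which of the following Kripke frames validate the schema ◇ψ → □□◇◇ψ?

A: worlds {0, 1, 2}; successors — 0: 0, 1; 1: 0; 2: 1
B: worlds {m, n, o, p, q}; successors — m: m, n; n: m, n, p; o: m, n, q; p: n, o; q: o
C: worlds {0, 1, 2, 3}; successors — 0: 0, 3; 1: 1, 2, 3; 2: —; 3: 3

A

This is the axiom for a generalized confluence (Geach) condition; its first-order frame correspondent is ∀x ∀y ∀z ((xRy ∧ xR²z) → ∃w (y = w ∧ zR²w)).
A: ✓.
B: fails — oRq, oR²m but no w with q=w and mR²w.
C: fails — 0R0, 0R²3 but no w with 0=w and 3R²w.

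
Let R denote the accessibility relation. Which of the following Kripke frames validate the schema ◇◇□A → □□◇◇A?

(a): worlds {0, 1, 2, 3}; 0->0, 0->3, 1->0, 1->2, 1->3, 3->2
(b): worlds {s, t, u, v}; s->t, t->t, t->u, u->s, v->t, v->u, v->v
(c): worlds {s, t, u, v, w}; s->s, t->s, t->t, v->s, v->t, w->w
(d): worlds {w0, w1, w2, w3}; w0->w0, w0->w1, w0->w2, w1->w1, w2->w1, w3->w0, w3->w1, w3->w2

(c), (d)

This is the axiom for a generalized confluence (Geach) condition; its first-order frame correspondent is ∀x ∀y ∀z ((xR²y ∧ xR²z) → ∃w (yRw ∧ zR²w)).
(a): fails — 0R²0, 0R²2 but no w with 0Rw and 2R²w.
(b): fails — sR²u, sR²u but no w with uRw and uR²w.
(c): holds.
(d): holds.
Valid on: (c), (d).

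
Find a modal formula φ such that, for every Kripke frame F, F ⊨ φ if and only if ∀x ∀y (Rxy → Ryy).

□(□s → s)

This is shift-reflexivity; the standard corresponding axiom is T□: □(□s → s).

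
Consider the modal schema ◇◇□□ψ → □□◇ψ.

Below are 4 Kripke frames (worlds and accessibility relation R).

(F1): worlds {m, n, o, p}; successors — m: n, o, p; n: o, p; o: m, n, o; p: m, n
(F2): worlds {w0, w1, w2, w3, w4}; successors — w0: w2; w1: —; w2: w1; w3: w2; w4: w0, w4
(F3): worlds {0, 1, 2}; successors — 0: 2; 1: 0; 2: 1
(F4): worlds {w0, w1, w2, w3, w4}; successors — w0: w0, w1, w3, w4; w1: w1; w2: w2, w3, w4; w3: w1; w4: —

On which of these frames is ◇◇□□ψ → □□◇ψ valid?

Frame correspondent (Sahlqvist): ∀x ∀y ∀z ((xR²y ∧ xR²z) → ∃w (yR²w ∧ zRw)) — i.e. a generalized confluence (Geach) condition.
(F1): ✓.
(F2): fails — w0R²w1, w0R²w1 but no w with w1R²w and w1Rw.
(F3): fails — 0R²1, 0R²1 but no w with 1R²w and 1Rw.
(F4): fails — w0R²w0, w0R²w4 but no w with w0R²w and w4Rw.
Valid on: (F1).

(F1)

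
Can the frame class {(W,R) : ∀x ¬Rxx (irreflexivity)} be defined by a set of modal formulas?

No — not modally definable

Any modally definable frame class is closed under surjective bounded morphisms.
The 3-cycle (worlds s,t,u with s→t→u→s) is irreflexive, and the map sending every world to a single reflexive point • is a surjective bounded morphism (forth: every edge maps to (•,•); back: every world has a successor). So any modal formula valid on the 3-cycle is also valid on the reflexive point, which is not irreflexive.
So no modal formula (or set of formulas) defines exactly the irreflexive frames.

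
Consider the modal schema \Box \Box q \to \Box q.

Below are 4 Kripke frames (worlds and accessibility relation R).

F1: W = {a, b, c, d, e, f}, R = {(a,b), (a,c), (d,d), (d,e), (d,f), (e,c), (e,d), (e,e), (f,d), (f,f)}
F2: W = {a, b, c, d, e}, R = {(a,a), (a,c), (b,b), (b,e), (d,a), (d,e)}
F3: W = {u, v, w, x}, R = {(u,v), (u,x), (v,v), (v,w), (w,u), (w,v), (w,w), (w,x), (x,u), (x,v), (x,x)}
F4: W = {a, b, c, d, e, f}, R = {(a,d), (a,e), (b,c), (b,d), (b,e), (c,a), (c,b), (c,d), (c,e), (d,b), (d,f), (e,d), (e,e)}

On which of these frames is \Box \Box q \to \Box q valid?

F3

The schema corresponds to density: \forall x \forall y (Rxy \to \exists z (Rxz \wedge Rzy)).
F1: fails — Rab but no z with Raz and Rzb.
F2: fails — Rde but no z with Rdz and Rze.
F3: ✓.
F4: fails — Rbc but no z with Rbz and Rzc.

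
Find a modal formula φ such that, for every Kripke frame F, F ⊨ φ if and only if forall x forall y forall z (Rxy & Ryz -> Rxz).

The condition is transitivity. The 4 schema □s → □□s defines it.
Suppose □s→□□s is valid. Take Rxy, Ryz and set V(s)={w : Rxw}. Then □s at x, so □□s at x, so □s at y, so s at z, i.e. Rxz.

□s → □□s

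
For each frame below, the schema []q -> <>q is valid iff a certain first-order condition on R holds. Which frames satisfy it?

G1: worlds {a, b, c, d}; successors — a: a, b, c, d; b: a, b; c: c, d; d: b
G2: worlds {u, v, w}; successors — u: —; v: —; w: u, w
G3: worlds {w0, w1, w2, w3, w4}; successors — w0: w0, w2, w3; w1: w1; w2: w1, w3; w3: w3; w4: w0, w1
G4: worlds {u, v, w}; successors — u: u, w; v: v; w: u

G1, G3, G4

The schema corresponds to seriality: forall x exists y Rxy.
G1: satisfies the condition.
G2: fails — world u has no successor.
G3: satisfies the condition.
G4: satisfies the condition.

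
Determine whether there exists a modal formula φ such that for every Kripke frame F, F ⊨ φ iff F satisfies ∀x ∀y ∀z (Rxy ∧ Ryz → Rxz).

This is a Sahlqvist condition; the 4 axiom □q → □□q defines it.

Definable; □q → □□q defines it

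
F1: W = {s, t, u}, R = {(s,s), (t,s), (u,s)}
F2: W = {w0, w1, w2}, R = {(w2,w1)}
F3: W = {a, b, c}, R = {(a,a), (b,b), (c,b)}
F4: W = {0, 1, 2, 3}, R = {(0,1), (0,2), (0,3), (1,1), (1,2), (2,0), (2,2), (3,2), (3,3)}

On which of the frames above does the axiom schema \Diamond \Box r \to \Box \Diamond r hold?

This is the axiom for convergence; its first-order frame correspondent is \forall x \forall y \forall z (Rxy \wedge Rxz \to \exists w (Ryw \wedge Rzw)).
F1: satisfies the condition.
F2: fails — Rw2w1 and Rw2w1 but w1 and w1 have no common successor.
F3: satisfies the condition.
F4: satisfies the condition.

F1, F3, F4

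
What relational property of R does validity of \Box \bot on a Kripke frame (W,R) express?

emptiness of R

□⊥ is valid iff no world has any successor (otherwise □⊥ fails at any world with one).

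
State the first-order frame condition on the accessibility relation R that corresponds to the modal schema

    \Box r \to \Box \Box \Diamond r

\forall x \forall z (x R^2 z \to \exists w (xRw \wedge zRw))

This is a Sahlqvist (Geach-type) schema ◇^0□^1r → □^2◇^1r.
Minimal-valuation argument: fix x; take any y with xR^0y and any z with xR^2z. Set V(r) to the set of worlds R-reachable from y in exactly 1 step. Then □^1r holds at y, so the antecedent holds at x; validity forces ◇^1r at z, giving a w with zR^1w and yR^1w.
First-order correspondent: \forall x \forall z (x R^2 z \to \exists w (xRw \wedge zRw)).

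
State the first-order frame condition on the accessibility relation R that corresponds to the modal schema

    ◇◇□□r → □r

This is a Sahlqvist (Geach-type) schema ◇^2□^2r → □^1◇^0r.
Minimal-valuation argument: fix x; take any y with xR^2y and any z with xR^1z. Set V(r) to the set of worlds R-reachable from y in exactly 2 steps. Then □^2r holds at y, so the antecedent holds at x; validity forces ◇^0r at z, giving a w with zR^0w and yR^2w.
First-order correspondent: ∀x ∀y ∀z ((xR²y ∧ xRz) → ∃w (yR²w ∧ z = w)).

∀x ∀y ∀z ((xR²y ∧ xRz) → ∃w (yR²w ∧ z = w))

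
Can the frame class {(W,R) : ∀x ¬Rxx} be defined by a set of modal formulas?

No — not modally definable

If a class were modally definable it would be closed under surjective bounded morphisms (Goldblatt–Thomason).
The 3-cycle (worlds s,t,u with s→t→u→s) is irreflexive, and the map sending every world to a single reflexive point • is a surjective bounded morphism (forth: every edge maps to (•,•); back: every world has a successor). So any modal formula valid on the 3-cycle is also valid on the reflexive point, which is not irreflexive.
So no modal formula (or set of formulas) defines exactly the irreflexive frames.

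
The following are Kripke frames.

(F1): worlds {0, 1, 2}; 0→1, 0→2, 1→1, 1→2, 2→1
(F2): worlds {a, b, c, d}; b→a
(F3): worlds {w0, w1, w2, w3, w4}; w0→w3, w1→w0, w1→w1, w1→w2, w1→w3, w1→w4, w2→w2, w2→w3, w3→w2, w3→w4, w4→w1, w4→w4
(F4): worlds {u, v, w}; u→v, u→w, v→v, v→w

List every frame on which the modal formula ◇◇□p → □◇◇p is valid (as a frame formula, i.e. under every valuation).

(F1), (F2)

The schema corresponds to a generalized confluence (Geach) condition: ∀x ∀y ∀z ((xR²y ∧ xRz) → ∃w (yRw ∧ zR²w)).
(F1): condition met.
(F2): condition met.
(F3): fails — w1R²w0, w1Rw0 but no w with w0Rw and w0R²w.
(F4): fails — uR²v, uRw but no t with vRt and wR²t.
Valid on: (F1), (F2).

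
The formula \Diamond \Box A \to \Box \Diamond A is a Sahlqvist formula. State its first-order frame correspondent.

This is the .2 axiom.
Its frame correspondent is convergence — \forall x \forall y \forall z (Rxy \wedge Rxz \to \exists w (Ryw \wedge Rzw)).

convergence: \forall x \forall y \forall z (Rxy \wedge Rxz \to \exists w (Ryw \wedge Rzw))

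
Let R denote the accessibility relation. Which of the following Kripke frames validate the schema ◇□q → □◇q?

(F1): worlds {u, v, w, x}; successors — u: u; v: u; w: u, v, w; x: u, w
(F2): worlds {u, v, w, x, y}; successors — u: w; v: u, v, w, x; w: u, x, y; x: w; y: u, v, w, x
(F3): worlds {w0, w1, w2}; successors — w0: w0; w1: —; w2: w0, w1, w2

(F1)

Frame correspondent (Sahlqvist): ∀x ∀y ∀z (Rxy ∧ Rxz → ∃w (Ryw ∧ Rzw)) — i.e. convergence.
(F1): holds.
(F2): fails — Rvw and Rvu but w and u have no common successor.
(F3): fails — Rw2w2 and Rw2w1 but w2 and w1 have no common successor.
Valid on: (F1).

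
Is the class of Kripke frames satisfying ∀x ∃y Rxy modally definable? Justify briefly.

Yes, by □q → ◇q

Yes: it is seriality, defined by the D schema □q → ◇q.
Suppose □q→◇q is valid. At any x set V(q)=W. Then □q at x, so ◇q at x, so x has a successor.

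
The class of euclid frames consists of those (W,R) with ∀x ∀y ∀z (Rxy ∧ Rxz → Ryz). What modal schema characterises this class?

◇r → □◇r

The condition is the Euclidean property. The 5 schema ◇r → □◇r defines it.
Suppose ◇r→□◇r is valid. Take Rxy, Rxz and set V(r)={y}. Then ◇r at x, so □◇r at x, so ◇r at z, so some w with Rzw has r; w=y, i.e. Rzy. By symmetry of the argument, Ryz.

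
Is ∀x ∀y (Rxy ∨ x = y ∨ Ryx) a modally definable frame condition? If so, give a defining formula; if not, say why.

No

Modal frame validity is preserved under disjoint unions.
Take 2 disjoint single-world reflexive frames: each is trivially connected, but their disjoint union has 2 worlds with no edge between distinct components, so it is not connected.
Hence connectedness of R is not modally definable.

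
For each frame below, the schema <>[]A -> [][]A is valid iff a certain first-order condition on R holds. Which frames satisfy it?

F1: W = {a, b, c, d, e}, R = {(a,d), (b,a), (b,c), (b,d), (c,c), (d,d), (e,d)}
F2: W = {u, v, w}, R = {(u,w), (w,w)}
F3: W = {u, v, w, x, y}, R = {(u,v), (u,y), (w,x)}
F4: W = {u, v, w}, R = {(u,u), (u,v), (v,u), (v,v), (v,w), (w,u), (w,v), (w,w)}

This is the axiom for a generalized confluence (Geach) condition; its first-order frame correspondent is forall x forall y forall z ((xRy & x R^2 z) -> exists w (yRw & z = w)).
F1: fails — bRa, bR²c but no w with aRw and c=w.
F2: ✓.
F3: ✓.
F4: fails — uRu, uR²w but no t with uRt and w=t.
Valid on: F2, F3.

F2, F3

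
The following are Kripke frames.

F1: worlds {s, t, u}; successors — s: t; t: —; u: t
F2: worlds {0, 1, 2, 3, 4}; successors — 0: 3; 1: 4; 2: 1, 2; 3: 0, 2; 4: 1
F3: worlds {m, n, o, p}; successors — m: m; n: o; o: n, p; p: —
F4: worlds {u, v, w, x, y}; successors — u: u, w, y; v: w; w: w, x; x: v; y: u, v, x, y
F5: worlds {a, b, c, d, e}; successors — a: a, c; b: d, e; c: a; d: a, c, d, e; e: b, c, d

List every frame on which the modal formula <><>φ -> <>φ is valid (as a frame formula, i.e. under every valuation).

Frame correspondent (Sahlqvist): forall x forall y forall z (Rxy & Ryz -> Rxz) — i.e. transitivity.
F1: ✓.
F2: fails — R32 and R21 but not R31.
F3: fails — Rno and Ron but not Rnn.
F4: fails — Ruw and Rwx but not Rux.
F5: fails — Rde and Reb but not Rdb.

F1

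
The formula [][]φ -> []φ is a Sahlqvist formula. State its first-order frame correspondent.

Density

Suppose □□φ→□φ is valid. Take Rxy and set V(φ)={w : xR²w}. Then □□φ at x, so □φ at x, so φ at y, i.e. ∃z(Rxz∧Rzy).
Conversely, on a frame with density the schema holds at every world under every valuation.
Frame condition: forall x forall y (Rxy -> exists z (Rxz & Rzy)).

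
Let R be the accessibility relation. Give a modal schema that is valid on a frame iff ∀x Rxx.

□ψ → ψ

This is reflexivity; the standard corresponding axiom is T: □ψ → ψ.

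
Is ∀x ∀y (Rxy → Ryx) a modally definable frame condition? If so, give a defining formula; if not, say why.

This is a Sahlqvist condition; the B axiom p → □◇p defines it.
Suppose p→□◇p is valid. Take Rxy and set V(p)={x}. Then p at x, so □◇p at x, so ◇p at y, so some z with Ryz has p; z=x, i.e. Ryx.

Yes, by p → □◇p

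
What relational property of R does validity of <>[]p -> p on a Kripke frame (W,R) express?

symmetry

This schema is equivalent to the B axiom p → □◇p.
It corresponds to symmetry: forall x forall y (Rxy -> Ryx).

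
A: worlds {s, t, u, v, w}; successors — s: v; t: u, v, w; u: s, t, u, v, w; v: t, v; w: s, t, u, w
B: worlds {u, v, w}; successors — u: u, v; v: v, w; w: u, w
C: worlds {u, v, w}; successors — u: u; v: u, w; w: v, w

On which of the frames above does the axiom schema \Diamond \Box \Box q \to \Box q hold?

B

This is the axiom for a generalized confluence (Geach) condition; its first-order frame correspondent is \forall x \forall y \forall z ((xRy \wedge xRz) \to \exists w (y R^2 w \wedge z = w)).
A: fails — uRs, uRs but no w* with sR²w* and s=w*.
B: condition met.
C: fails — vRu, vRw but no t with uR²t and w=t.
Valid on: B.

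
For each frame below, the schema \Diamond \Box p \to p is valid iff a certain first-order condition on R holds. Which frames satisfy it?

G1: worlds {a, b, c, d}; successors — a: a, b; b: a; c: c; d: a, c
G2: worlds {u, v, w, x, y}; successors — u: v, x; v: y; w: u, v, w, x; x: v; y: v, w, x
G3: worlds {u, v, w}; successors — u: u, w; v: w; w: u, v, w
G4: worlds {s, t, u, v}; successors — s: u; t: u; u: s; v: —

This is the axiom for symmetry; its first-order frame correspondent is \forall x \forall y (Rxy \to Ryx).
G1: fails — Rdc but not Rcd.
G2: fails — Ruv but not Rvu.
G3: condition met.
G4: fails — Rtu but not Rut.

G3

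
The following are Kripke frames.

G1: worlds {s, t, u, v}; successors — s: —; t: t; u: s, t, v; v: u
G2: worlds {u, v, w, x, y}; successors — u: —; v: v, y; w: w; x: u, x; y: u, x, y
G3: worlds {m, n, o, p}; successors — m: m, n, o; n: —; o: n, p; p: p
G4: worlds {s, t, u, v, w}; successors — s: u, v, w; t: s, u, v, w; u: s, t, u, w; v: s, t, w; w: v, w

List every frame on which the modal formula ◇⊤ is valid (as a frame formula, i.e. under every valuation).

G4

Frame correspondent (Sahlqvist): ∀x ∃y Rxy — i.e. seriality.
G1: fails — world s has no successor.
G2: fails — world u has no successor.
G3: fails — world n has no successor.
G4: condition met.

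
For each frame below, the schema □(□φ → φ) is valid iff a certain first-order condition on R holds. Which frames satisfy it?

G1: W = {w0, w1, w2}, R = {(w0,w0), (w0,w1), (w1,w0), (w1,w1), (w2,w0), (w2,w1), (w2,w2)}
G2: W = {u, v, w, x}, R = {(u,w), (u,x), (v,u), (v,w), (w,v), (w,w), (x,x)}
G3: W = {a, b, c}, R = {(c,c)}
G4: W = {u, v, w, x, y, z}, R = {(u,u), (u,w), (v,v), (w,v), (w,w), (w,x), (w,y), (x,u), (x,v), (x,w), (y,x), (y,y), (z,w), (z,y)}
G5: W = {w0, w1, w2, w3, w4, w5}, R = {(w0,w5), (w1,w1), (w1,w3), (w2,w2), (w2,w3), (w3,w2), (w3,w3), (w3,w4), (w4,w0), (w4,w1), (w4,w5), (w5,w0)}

G1, G3

Frame correspondent (Sahlqvist): ∀x ∀y (Rxy → Ryy) — i.e. shift-reflexivity.
G1: condition met.
G2: fails — Rvu but not Ruu.
G3: condition met.
G4: fails — Ryx but not Rxx.
G5: fails — Rw4w5 but not Rw5w5.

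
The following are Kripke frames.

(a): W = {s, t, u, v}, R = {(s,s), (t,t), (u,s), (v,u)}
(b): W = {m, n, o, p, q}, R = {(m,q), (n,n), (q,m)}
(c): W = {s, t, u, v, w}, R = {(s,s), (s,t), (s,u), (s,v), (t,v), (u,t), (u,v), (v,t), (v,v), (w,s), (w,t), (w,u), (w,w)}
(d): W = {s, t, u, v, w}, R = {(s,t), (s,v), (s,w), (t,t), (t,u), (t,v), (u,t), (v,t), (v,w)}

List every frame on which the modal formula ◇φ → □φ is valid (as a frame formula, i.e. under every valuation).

This is the axiom for partial functionality; its first-order frame correspondent is ∀x ∀y ∀z (Rxy ∧ Rxz → y = z).
(a): holds.
(b): holds.
(c): fails — s sees both s and t.
(d): fails — s sees both t and v.
Valid on: (a), (b).

(a), (b)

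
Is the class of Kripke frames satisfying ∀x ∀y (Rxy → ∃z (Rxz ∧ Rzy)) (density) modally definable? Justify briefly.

This is a Sahlqvist condition; the C4 axiom □□r → □r defines it.
Suppose □□r→□r is valid. Take Rxy and set V(r)={w : xR²w}. Then □□r at x, so □r at x, so r at y, i.e. ∃z(Rxz∧Rzy).

Yes — defined by □□r → □r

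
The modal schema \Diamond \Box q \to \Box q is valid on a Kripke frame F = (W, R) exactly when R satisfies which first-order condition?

the Euclidean property: \forall x \forall y \forall z (Rxy \wedge Rxz \to Ryz)

This is frame-equivalent to ◇q → □◇q (substitute ¬q for q and contrapose).
Suppose ◇q→□◇q is valid. Take Rxy, Rxz and set V(q)={y}. Then ◇q at x, so □◇q at x, so ◇q at z, so some w with Rzw has q; w=y, i.e. Rzy. By symmetry of the argument, Ryz.
Conversely, any frame satisfying \forall x \forall y \forall z (Rxy \wedge Rxz \to Ryz) validates the schema.
So the correspondent is the Euclidean property.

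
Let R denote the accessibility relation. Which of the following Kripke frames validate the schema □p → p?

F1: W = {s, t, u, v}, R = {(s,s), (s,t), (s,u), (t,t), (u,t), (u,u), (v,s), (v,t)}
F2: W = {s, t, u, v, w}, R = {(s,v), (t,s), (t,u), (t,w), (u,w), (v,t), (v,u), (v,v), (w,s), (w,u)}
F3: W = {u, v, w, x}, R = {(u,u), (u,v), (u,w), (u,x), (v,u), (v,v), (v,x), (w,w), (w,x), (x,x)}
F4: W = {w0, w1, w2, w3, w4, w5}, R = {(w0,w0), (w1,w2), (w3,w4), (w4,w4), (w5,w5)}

Frame correspondent (Sahlqvist): ∀x Rxx — i.e. reflexivity.
F1: fails — world v does not see itself.
F2: fails — world s does not see itself.
F3: condition met.
F4: fails — world w1 does not see itself.
Valid on: F3.

F3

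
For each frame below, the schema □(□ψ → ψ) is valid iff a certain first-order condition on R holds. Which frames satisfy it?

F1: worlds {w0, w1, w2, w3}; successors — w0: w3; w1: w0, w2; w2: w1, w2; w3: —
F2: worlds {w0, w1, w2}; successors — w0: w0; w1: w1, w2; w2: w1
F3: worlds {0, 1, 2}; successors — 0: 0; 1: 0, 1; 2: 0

F3

This is the axiom for shift-reflexivity; its first-order frame correspondent is ∀x ∀y (Rxy → Ryy).
F1: fails — Rw1w0 but not Rw0w0.
F2: fails — Rw1w2 but not Rw2w2.
F3: satisfies the condition.
Valid on: F3.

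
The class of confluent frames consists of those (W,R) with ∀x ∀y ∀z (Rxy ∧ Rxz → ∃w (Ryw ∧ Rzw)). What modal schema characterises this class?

◇□r → □◇r

This is convergence; the standard corresponding axiom is .2: ◇□r → □◇r.
Suppose ◇□r→□◇r is valid. Take Rxy, Rxz and set V(r)={w : Ryw}. Then □r at y so ◇□r at x, so □◇r at x, so ◇r at z, giving w with Rzw and Ryw.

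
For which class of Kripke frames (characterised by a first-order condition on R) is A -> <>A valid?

reflexivity: forall x Rxx

This is frame-equivalent to □A → A (substitute ¬A for A and contrapose).
Suppose □A→A is valid. At any x set V(A)={w : Rxw}. Then □A holds at x, so A holds at x, i.e. Rxx.
Conversely, any frame satisfying forall x Rxx validates the schema.
So the correspondent is reflexivity.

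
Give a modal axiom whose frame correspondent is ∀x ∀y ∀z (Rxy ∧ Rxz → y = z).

◇ψ → □ψ

The condition is partial functionality. The CD schema ◇ψ → □ψ defines it.
Suppose ◇ψ→□ψ is valid. Take Rxy, Rxz and set V(ψ)={y}. Then ◇ψ at x, so □ψ at x, so ψ at z, i.e. z=y.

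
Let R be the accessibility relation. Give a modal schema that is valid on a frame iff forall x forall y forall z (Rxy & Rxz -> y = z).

◇p → □p

A defining formula is ◇p → □p (the CD axiom).
Suppose ◇p→□p is valid. Take Rxy, Rxz and set V(p)={y}. Then ◇p at x, so □p at x, so p at z, i.e. z=y.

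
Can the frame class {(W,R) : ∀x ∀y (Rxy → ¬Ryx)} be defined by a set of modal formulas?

If a class were modally definable it would be closed under surjective bounded morphisms (Goldblatt–Thomason).
The 3-cycle (worlds a,b,c with a→b→c→a) is asymmetric. Mapping every world to a single reflexive point • is a surjective bounded morphism, and the reflexive point is not asymmetric (R•• but asymmetry requires ¬R••).
Hence asymmetry is not modally definable.

No — not modally definable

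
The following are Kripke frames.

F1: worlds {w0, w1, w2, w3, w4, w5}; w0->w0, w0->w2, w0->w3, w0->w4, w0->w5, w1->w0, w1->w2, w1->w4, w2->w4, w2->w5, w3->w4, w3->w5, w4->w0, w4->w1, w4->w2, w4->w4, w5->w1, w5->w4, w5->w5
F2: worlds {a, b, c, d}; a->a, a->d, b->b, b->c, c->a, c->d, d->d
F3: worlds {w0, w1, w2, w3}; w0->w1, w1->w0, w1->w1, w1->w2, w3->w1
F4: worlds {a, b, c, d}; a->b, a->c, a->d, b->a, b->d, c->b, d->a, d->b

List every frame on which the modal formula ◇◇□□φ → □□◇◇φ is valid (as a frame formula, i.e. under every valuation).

F1, F2, F4

This is the axiom for a generalized confluence (Geach) condition; its first-order frame correspondent is ∀x ∀y ∀z ((xR²y ∧ xR²z) → ∃w (yR²w ∧ zR²w)).
F1: condition met.
F2: condition met.
F3: fails — w0R²w0, w0R²w2 but no w with w0R²w and w2R²w.
F4: condition met.
Valid on: F1, F2, F4.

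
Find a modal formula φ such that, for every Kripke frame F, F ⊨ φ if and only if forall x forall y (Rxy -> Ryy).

□(□ψ → ψ)

This is shift-reflexivity; the standard corresponding axiom is T□: □(□ψ → ψ).
Suppose □(□ψ→ψ) is valid. Take Rxy and set V(ψ)={w : Ryw}. Then at y, □ψ holds; since □(□ψ→ψ) at x, □ψ→ψ at y, so ψ at y, i.e. Ryy.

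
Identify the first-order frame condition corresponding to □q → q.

reflexivity

This schema is the T axiom.
Its frame correspondent is reflexivity — ∀x Rxx.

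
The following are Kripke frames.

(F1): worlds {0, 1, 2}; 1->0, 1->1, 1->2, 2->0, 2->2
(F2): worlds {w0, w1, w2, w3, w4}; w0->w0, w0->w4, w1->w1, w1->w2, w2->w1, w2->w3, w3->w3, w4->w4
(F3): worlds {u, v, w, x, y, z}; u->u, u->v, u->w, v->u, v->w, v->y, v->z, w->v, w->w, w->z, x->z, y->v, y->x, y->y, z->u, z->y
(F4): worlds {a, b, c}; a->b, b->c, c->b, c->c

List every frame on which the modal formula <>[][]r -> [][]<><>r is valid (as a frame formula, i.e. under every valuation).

Frame correspondent (Sahlqvist): forall x forall y forall z ((xRy & x R^2 z) -> exists w (y R^2 w & z R^2 w)) — i.e. a generalized confluence (Geach) condition.
(F1): fails — 1R0, 1R²0 but no w with 0R²w and 0R²w.
(F2): satisfies the condition.
(F3): satisfies the condition.
(F4): satisfies the condition.
Valid on: (F2), (F3), (F4).

(F2), (F3), (F4)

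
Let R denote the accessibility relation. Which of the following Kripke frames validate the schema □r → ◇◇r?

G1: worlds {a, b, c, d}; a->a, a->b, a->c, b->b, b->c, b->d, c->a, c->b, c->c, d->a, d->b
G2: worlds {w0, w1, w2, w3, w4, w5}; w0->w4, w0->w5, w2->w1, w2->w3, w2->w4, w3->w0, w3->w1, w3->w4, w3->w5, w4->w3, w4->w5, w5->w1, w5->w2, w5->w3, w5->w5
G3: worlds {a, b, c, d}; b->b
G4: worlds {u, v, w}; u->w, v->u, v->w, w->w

Frame correspondent (Sahlqvist): ∀x ∃w (xRw ∧ xR²w) — i.e. a generalized confluence (Geach) condition.
G1: condition met.
G2: fails — at w1 but no w with w1Rw and w1R²w.
G3: fails — at a but no w with aRw and aR²w.
G4: condition met.
Valid on: G1, G4.

G1, G4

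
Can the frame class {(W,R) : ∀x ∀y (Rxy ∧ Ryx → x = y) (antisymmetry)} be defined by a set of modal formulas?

No — not modally definable

Modal frame validity is preserved under surjective bounded morphisms.
The 8-cycle (worlds w0,w1,w2,w3,w4,w5,w6,w7 with w0→w1→w2→w3→w4→w5→w6→w7→w0) is antisymmetric. Sending even-indexed worlds to • and odd-indexed worlds to ∘ is a surjective bounded morphism onto the two-world frame with •↔∘, which is not antisymmetric.
Hence antisymmetry is not modally definable.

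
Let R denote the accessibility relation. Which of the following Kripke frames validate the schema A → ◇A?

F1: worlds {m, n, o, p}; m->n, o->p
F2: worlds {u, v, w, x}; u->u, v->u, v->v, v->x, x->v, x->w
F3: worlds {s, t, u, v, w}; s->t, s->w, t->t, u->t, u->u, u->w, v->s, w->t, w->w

none

This is the axiom for reflexivity; its first-order frame correspondent is ∀x Rxx.
F1: fails — world m does not see itself.
F2: fails — world w does not see itself.
F3: fails — world s does not see itself.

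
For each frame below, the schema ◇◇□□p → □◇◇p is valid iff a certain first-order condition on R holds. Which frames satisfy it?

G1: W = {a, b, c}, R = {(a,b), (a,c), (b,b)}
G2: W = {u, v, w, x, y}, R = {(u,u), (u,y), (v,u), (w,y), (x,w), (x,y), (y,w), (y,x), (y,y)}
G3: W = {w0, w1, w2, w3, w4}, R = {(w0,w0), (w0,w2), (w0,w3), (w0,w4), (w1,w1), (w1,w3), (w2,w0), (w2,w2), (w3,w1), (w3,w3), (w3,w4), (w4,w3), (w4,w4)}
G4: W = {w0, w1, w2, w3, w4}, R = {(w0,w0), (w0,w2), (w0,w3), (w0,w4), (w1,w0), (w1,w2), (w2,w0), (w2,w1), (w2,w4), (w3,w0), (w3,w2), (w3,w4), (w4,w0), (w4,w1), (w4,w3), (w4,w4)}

G2, G3, G4

Frame correspondent (Sahlqvist): ∀x ∀y ∀z ((xR²y ∧ xRz) → ∃w (yR²w ∧ zR²w)) — i.e. a generalized confluence (Geach) condition.
G1: fails — aR²b, aRc but no w with bR²w and cR²w.
G2: ✓.
G3: ✓.
G4: ✓.
Valid on: G2, G3, G4.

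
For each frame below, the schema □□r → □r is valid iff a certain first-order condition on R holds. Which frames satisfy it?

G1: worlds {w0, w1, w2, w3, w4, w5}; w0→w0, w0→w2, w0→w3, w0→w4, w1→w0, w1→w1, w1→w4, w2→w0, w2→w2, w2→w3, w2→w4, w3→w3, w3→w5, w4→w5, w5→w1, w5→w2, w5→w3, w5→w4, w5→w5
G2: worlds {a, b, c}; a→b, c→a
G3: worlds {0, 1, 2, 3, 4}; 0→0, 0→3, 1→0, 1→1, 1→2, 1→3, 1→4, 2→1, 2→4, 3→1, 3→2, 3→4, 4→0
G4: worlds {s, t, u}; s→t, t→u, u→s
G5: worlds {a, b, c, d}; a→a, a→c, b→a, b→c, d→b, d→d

Frame correspondent (Sahlqvist): ∀x ∀y (Rxy → ∃z (Rxz ∧ Rzy)) — i.e. density.
G1: holds.
G2: fails — Rca but no z with Rcz and Rza.
G3: holds.
G4: fails — Rus but no z with Ruz and Rzs.
G5: holds.
Valid on: G1, G3, G5.

G1, G3, G5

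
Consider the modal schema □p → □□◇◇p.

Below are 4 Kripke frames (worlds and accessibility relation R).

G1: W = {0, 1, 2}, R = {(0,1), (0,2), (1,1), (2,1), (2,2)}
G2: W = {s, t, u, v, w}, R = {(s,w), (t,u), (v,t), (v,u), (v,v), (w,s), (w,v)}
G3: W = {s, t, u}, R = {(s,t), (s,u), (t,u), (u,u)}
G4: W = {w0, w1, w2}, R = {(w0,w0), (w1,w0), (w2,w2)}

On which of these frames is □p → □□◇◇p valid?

The schema corresponds to a generalized confluence (Geach) condition: ∀x ∀z (xR²z → ∃w (xRw ∧ zR²w)).
G1: holds.
G2: fails — sR²s but no w* with sRw* and sR²w*.
G3: holds.
G4: holds.

G1, G3, G4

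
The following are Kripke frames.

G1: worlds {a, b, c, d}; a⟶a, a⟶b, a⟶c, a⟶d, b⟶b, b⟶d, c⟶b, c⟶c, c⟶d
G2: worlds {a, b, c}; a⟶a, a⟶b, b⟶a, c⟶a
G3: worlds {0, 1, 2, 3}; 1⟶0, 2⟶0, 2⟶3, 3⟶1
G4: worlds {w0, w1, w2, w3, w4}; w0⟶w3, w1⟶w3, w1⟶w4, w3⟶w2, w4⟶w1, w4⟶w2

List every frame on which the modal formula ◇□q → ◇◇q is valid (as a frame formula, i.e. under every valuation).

G2

The schema corresponds to a generalized confluence (Geach) condition: ∀x ∀y (xRy → ∃w (yRw ∧ xR²w)).
G1: fails — aRd but no w with dRw and aR²w.
G2: satisfies the condition.
G3: fails — 1R0 but no w with 0Rw and 1R²w.
G4: fails — w3Rw2 but no w with w2Rw and w3R²w.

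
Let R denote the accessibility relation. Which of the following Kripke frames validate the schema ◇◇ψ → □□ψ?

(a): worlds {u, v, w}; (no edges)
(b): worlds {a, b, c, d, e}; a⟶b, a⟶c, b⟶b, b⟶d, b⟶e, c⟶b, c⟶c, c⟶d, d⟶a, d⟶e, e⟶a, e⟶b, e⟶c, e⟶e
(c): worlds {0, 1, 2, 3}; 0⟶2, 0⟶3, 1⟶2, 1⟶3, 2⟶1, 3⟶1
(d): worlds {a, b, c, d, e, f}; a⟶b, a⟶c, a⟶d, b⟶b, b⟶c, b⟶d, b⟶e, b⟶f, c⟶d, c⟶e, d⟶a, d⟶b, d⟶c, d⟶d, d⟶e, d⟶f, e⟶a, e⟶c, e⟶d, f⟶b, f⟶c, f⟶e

The schema corresponds to a generalized confluence (Geach) condition: ∀x ∀y ∀z ((xR²y ∧ xR²z) → ∃w (y = w ∧ z = w)).
(a): satisfies the condition.
(b): fails — aR²b, aR²c but b ≠ c.
(c): fails — 2R²2, 2R²3 but 2 ≠ 3.
(d): fails — aR²a, aR²b but a ≠ b.
Valid on: (a).

(a)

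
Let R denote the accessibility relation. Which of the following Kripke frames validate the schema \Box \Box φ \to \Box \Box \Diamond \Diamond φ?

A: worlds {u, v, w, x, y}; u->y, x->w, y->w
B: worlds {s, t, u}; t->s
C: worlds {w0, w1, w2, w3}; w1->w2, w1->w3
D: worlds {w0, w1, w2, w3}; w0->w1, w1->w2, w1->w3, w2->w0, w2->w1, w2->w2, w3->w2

Frame correspondent (Sahlqvist): \forall x \forall z (x R^2 z \to \exists w (x R^2 w \wedge z R^2 w)) — i.e. a generalized confluence (Geach) condition.
A: fails — uR²w but no t with uR²t and wR²t.
B: satisfies the condition.
C: satisfies the condition.
D: satisfies the condition.
Valid on: B, C, D.

B, C, D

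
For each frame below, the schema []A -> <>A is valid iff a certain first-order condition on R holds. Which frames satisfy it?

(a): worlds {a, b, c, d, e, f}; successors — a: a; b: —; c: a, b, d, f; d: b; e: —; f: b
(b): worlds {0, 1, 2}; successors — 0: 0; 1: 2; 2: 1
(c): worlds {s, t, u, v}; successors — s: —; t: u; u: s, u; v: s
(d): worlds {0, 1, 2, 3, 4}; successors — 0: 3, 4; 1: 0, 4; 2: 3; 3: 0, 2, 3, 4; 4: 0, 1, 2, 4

(b), (d)

This is the axiom for seriality; its first-order frame correspondent is forall x exists y Rxy.
(a): fails — world b has no successor.
(b): holds.
(c): fails — world s has no successor.
(d): holds.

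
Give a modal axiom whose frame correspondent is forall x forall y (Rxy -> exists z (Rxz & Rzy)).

This is density; the standard corresponding axiom is C4: □□ψ → □ψ.
Suppose □□ψ→□ψ is valid. Take Rxy and set V(ψ)={w : xR²w}. Then □□ψ at x, so □ψ at x, so ψ at y, i.e. ∃z(Rxz∧Rzy).

□□ψ → □ψ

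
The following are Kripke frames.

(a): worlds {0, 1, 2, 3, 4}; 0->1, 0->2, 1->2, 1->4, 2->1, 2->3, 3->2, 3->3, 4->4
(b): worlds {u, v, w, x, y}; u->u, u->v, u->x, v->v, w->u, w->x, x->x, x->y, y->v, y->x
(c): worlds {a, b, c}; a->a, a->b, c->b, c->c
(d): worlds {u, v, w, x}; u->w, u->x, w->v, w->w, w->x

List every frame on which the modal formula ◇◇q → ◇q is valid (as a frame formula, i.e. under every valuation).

(c)

The schema corresponds to transitivity: ∀x ∀y ∀z (Rxy ∧ Ryz → Rxz).
(a): fails — R32 and R21 but not R31.
(b): fails — Ryx and Rxy but not Ryy.
(c): satisfies the condition.
(d): fails — Ruw and Rwv but not Ruv.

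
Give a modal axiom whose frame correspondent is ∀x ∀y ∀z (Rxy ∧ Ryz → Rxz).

A defining formula is □p → □□p (the 4 axiom).
Suppose □p→□□p is valid. Take Rxy, Ryz and set V(p)={w : Rxw}. Then □p at x, so □□p at x, so □p at y, so p at z, i.e. Rxz.

□p → □□p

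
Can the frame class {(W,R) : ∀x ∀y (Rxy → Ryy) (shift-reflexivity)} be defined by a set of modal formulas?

Definable; □(□q → q) defines it

The condition is shift-reflexivity. A defining modal formula is □(□q → q).
Suppose □(□q→q) is valid. Take Rxy and set V(q)={w : Ryw}. Then at y, □q holds; since □(□q→q) at x, □q→q at y, so q at y, i.e. Ryy.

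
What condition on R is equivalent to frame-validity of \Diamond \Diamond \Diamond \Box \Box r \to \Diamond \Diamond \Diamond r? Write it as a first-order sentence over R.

This is a Sahlqvist (Geach-type) schema ◇^3□^2r → □^0◇^3r.
First-order correspondent: \forall x \forall y (x R^3 y \to \exists w (y R^2 w \wedge x R^3 w)).

\forall x \forall y (x R^3 y \to \exists w (y R^2 w \wedge x R^3 w))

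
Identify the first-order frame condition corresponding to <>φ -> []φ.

partial functionality

Suppose ◇φ→□φ is valid. Take Rxy, Rxz and set V(φ)={y}. Then ◇φ at x, so □φ at x, so φ at z, i.e. z=y.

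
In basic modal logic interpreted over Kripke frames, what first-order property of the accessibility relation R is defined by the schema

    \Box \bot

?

This is the Ver axiom.
Its frame correspondent is emptiness of R — \forall x \forall y \neg Rxy.

Emptiness of R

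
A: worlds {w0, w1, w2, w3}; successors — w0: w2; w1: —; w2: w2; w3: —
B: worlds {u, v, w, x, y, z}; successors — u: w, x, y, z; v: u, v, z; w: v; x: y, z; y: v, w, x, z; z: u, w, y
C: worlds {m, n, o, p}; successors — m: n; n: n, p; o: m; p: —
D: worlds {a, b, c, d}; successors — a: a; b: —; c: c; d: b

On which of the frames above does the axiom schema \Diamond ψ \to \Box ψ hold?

This is the axiom for partial functionality; its first-order frame correspondent is \forall x \forall y \forall z (Rxy \wedge Rxz \to y = z).
A: condition met.
B: fails — u sees both w and x.
C: fails — n sees both n and p.
D: condition met.
Valid on: A, D.

A, D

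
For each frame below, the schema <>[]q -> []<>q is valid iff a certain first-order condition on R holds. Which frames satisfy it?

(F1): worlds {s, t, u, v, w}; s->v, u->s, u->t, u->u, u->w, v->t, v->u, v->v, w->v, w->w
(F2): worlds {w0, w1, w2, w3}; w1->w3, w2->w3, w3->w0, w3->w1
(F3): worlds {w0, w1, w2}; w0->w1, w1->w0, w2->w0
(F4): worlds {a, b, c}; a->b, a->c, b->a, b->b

(F3)

This is the axiom for convergence; its first-order frame correspondent is forall x forall y forall z (Rxy & Rxz -> exists w (Ryw & Rzw)).
(F1): fails — Ruw and Rut but w and t have no common successor.
(F2): fails — Rw3w0 and Rw3w0 but w0 and w0 have no common successor.
(F3): holds.
(F4): fails — Rac and Rac but c and c have no common successor.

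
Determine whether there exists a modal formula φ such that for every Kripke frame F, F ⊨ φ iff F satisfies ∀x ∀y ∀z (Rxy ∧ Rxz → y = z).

Yes: it is partial functionality, defined by the CD schema ◇r → □r.
Suppose ◇r→□r is valid. Take Rxy, Rxz and set V(r)={y}. Then ◇r at x, so □r at x, so r at z, i.e. z=y.

Definable; ◇r → □r defines it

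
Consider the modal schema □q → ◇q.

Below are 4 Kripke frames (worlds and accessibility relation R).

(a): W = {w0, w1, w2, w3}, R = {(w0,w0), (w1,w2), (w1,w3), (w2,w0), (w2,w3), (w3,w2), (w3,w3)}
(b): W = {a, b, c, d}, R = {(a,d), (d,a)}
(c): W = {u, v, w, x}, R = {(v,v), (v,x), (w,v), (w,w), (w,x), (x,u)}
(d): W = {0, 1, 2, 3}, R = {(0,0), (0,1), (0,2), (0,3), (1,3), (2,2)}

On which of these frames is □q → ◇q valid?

Frame correspondent (Sahlqvist): ∀x ∃y Rxy — i.e. seriality.
(a): condition met.
(b): fails — world b has no successor.
(c): fails — world u has no successor.
(d): fails — world 3 has no successor.

(a)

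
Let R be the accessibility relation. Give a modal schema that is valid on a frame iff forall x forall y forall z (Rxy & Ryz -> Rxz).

The condition is transitivity. The 4 schema □p → □□p defines it.

□p → □□p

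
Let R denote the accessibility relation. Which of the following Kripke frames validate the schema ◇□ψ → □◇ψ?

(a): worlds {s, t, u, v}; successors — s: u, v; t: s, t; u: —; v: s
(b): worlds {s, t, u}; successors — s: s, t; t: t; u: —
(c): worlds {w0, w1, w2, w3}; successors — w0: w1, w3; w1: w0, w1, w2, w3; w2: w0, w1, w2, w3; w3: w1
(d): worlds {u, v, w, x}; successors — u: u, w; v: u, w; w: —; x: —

(b), (c)

Frame correspondent (Sahlqvist): ∀x ∀y ∀z (Rxy ∧ Rxz → ∃w (Ryw ∧ Rzw)) — i.e. convergence.
(a): fails — Rsv and Rsu but v and u have no common successor.
(b): ✓.
(c): ✓.
(d): fails — Ruw and Ruw but w and w have no common successor.
Valid on: (b), (c).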